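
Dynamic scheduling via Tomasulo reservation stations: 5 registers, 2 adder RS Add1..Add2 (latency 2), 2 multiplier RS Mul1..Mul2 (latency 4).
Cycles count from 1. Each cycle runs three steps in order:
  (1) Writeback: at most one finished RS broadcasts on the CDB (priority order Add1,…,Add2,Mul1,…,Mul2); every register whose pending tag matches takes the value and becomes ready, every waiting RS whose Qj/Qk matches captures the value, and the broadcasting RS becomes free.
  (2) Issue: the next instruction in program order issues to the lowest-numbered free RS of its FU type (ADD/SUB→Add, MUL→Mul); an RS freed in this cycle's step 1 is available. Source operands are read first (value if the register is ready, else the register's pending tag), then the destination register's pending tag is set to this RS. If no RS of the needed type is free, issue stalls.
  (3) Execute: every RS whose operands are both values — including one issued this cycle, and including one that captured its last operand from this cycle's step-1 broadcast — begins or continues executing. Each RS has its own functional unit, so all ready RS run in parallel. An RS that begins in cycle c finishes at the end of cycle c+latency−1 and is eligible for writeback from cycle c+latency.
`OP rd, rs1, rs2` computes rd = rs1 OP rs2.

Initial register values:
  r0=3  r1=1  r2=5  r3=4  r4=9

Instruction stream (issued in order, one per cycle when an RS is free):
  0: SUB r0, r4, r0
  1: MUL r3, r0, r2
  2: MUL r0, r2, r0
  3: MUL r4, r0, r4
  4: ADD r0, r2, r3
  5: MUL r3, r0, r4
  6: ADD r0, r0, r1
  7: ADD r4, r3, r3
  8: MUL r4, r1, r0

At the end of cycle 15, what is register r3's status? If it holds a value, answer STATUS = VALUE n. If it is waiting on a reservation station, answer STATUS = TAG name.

c1: issue SUB r0<-Add1 | r0:Add1,r1:1,r2:5,r3:4,r4:9
c2: issue MUL r3<-Mul1 | r0:Add1,r1:1,r2:5,r3:Mul1,r4:9
c3: CDB Add1=6; issue MUL r0<-Mul2 | r0:Mul2,r1:1,r2:5,r3:Mul1,r4:9
c4: stall | r0:Mul2,r1:1,r2:5,r3:Mul1,r4:9
c5: stall | r0:Mul2,r1:1,r2:5,r3:Mul1,r4:9
c6: stall | r0:Mul2,r1:1,r2:5,r3:Mul1,r4:9
c7: CDB Mul1=30; issue MUL r4<-Mul1 | r0:Mul2,r1:1,r2:5,r3:30,r4:Mul1
c8: CDB Mul2=30; issue ADD r0<-Add1 | r0:Add1,r1:1,r2:5,r3:30,r4:Mul1
c9: issue MUL r3<-Mul2 | r0:Add1,r1:1,r2:5,r3:Mul2,r4:Mul1
c10: CDB Add1=35; issue ADD r0<-Add1 | r0:Add1,r1:1,r2:5,r3:Mul2,r4:Mul1
c11: issue ADD r4<-Add2 | r0:Add1,r1:1,r2:5,r3:Mul2,r4:Add2
c12: CDB Add1=36; stall | r0:36,r1:1,r2:5,r3:Mul2,r4:Add2
c13: CDB Mul1=270; issue MUL r4<-Mul1 | r0:36,r1:1,r2:5,r3:Mul2,r4:Mul1
c14: - | r0:36,r1:1,r2:5,r3:Mul2,r4:Mul1
c15: - | r0:36,r1:1,r2:5,r3:Mul2,r4:Mul1

STATUS = TAG Mul2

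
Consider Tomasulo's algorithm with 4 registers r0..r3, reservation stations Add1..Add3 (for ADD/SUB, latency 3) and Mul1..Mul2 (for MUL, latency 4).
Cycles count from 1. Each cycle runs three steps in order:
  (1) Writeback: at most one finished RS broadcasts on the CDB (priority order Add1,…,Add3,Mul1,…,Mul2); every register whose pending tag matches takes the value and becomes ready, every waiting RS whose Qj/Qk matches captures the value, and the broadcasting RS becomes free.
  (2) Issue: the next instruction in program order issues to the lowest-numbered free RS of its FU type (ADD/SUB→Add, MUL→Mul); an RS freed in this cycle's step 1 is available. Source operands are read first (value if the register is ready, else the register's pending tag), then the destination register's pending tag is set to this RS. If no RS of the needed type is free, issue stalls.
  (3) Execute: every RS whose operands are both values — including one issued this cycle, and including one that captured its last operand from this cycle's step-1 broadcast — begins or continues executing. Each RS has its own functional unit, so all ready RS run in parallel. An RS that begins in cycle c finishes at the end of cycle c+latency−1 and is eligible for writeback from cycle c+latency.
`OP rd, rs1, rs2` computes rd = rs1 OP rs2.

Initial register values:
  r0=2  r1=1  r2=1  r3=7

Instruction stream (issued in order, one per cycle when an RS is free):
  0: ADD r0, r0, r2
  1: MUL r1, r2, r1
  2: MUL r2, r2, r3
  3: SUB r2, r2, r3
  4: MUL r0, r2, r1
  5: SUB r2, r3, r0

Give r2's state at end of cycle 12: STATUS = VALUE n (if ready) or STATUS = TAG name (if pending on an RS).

STATUS = TAG Add2

cycle 1: issue ADD r0<-Add1 // r0:Add1,r1:1,r2:1,r3:7
cycle 2: issue MUL r1<-Mul1 // r0:Add1,r1:Mul1,r2:1,r3:7
cycle 3: issue MUL r2<-Mul2 // r0:Add1,r1:Mul1,r2:Mul2,r3:7
cycle 4: CDB Add1=3; issue SUB r2<-Add1 // r0:3,r1:Mul1,r2:Add1,r3:7
cycle 5: stall // r0:3,r1:Mul1,r2:Add1,r3:7
cycle 6: CDB Mul1=1; issue MUL r0<-Mul1 // r0:Mul1,r1:1,r2:Add1,r3:7
cycle 7: CDB Mul2=7; issue SUB r2<-Add2 // r0:Mul1,r1:1,r2:Add2,r3:7
cycle 8: - // r0:Mul1,r1:1,r2:Add2,r3:7
cycle 9: - // r0:Mul1,r1:1,r2:Add2,r3:7
cycle 10: CDB Add1=0 // r0:Mul1,r1:1,r2:Add2,r3:7
cycle 11: - // r0:Mul1,r1:1,r2:Add2,r3:7
cycle 12: - // r0:Mul1,r1:1,r2:Add2,r3:7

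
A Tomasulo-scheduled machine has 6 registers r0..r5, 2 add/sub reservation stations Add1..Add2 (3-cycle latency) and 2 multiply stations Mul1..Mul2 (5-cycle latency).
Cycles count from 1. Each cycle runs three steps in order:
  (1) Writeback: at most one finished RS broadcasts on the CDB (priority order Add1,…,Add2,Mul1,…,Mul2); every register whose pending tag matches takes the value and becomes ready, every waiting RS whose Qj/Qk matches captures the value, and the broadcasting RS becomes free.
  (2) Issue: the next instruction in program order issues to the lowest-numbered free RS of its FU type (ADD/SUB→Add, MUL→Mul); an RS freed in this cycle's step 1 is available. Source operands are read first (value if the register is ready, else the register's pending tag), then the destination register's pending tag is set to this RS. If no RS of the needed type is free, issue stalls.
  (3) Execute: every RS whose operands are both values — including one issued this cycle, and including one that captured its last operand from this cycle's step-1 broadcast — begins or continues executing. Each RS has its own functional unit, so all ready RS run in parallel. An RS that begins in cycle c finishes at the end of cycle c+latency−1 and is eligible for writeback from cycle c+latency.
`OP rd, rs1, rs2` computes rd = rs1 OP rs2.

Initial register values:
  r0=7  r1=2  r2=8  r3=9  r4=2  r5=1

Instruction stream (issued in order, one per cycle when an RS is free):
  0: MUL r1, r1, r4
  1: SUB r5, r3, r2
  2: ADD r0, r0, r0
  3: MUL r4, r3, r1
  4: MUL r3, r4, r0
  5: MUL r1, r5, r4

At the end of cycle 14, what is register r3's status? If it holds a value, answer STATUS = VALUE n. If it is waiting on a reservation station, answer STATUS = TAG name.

STATUS = TAG Mul1

  c1: issue MUL r1<-Mul1  regs: r0:7,r1:Mul1,r2:8,r3:9,r4:2,r5:1
  c2: issue SUB r5<-Add1  regs: r0:7,r1:Mul1,r2:8,r3:9,r4:2,r5:Add1
  c3: issue ADD r0<-Add2  regs: r0:Add2,r1:Mul1,r2:8,r3:9,r4:2,r5:Add1
  c4: issue MUL r4<-Mul2  regs: r0:Add2,r1:Mul1,r2:8,r3:9,r4:Mul2,r5:Add1
  c5: CDB Add1=1; stall  regs: r0:Add2,r1:Mul1,r2:8,r3:9,r4:Mul2,r5:1
  c6: CDB Add2=14; stall  regs: r0:14,r1:Mul1,r2:8,r3:9,r4:Mul2,r5:1
  c7: CDB Mul1=4; issue MUL r3<-Mul1  regs: r0:14,r1:4,r2:8,r3:Mul1,r4:Mul2,r5:1
  c8: stall  regs: r0:14,r1:4,r2:8,r3:Mul1,r4:Mul2,r5:1
  c9: stall  regs: r0:14,r1:4,r2:8,r3:Mul1,r4:Mul2,r5:1
  c10: stall  regs: r0:14,r1:4,r2:8,r3:Mul1,r4:Mul2,r5:1
  c11: stall  regs: r0:14,r1:4,r2:8,r3:Mul1,r4:Mul2,r5:1
  c12: CDB Mul2=36; issue MUL r1<-Mul2  regs: r0:14,r1:Mul2,r2:8,r3:Mul1,r4:36,r5:1
  c13: -  regs: r0:14,r1:Mul2,r2:8,r3:Mul1,r4:36,r5:1
  c14: -  regs: r0:14,r1:Mul2,r2:8,r3:Mul1,r4:36,r5:1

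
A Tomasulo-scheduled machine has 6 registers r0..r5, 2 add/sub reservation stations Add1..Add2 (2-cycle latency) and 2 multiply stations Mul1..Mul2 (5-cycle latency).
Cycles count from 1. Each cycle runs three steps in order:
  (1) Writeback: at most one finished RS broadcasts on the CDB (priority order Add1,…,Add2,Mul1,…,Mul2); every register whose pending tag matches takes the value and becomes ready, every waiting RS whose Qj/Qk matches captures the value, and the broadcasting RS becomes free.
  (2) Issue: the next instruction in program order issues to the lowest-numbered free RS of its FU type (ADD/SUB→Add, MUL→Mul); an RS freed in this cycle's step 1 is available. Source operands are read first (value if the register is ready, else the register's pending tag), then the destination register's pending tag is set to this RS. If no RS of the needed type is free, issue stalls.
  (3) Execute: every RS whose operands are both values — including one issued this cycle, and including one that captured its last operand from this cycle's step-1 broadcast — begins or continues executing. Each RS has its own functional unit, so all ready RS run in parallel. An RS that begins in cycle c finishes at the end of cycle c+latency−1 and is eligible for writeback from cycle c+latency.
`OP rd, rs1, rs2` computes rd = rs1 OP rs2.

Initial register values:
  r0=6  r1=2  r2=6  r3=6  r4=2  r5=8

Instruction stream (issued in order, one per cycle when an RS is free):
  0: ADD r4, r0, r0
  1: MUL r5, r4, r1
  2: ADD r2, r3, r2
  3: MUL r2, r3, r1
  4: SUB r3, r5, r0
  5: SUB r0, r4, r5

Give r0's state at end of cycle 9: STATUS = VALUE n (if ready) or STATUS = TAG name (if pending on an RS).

STATUS = TAG Add2

cycle 1: issue ADD r4<-Add1 // r0:6,r1:2,r2:6,r3:6,r4:Add1,r5:8
cycle 2: issue MUL r5<-Mul1 // r0:6,r1:2,r2:6,r3:6,r4:Add1,r5:Mul1
cycle 3: CDB Add1=12; issue ADD r2<-Add1 // r0:6,r1:2,r2:Add1,r3:6,r4:12,r5:Mul1
cycle 4: issue MUL r2<-Mul2 // r0:6,r1:2,r2:Mul2,r3:6,r4:12,r5:Mul1
cycle 5: CDB Add1=12; issue SUB r3<-Add1 // r0:6,r1:2,r2:Mul2,r3:Add1,r4:12,r5:Mul1
cycle 6: issue SUB r0<-Add2 // r0:Add2,r1:2,r2:Mul2,r3:Add1,r4:12,r5:Mul1
cycle 7: - // r0:Add2,r1:2,r2:Mul2,r3:Add1,r4:12,r5:Mul1
cycle 8: CDB Mul1=24 // r0:Add2,r1:2,r2:Mul2,r3:Add1,r4:12,r5:24
cycle 9: CDB Mul2=12 // r0:Add2,r1:2,r2:12,r3:Add1,r4:12,r5:24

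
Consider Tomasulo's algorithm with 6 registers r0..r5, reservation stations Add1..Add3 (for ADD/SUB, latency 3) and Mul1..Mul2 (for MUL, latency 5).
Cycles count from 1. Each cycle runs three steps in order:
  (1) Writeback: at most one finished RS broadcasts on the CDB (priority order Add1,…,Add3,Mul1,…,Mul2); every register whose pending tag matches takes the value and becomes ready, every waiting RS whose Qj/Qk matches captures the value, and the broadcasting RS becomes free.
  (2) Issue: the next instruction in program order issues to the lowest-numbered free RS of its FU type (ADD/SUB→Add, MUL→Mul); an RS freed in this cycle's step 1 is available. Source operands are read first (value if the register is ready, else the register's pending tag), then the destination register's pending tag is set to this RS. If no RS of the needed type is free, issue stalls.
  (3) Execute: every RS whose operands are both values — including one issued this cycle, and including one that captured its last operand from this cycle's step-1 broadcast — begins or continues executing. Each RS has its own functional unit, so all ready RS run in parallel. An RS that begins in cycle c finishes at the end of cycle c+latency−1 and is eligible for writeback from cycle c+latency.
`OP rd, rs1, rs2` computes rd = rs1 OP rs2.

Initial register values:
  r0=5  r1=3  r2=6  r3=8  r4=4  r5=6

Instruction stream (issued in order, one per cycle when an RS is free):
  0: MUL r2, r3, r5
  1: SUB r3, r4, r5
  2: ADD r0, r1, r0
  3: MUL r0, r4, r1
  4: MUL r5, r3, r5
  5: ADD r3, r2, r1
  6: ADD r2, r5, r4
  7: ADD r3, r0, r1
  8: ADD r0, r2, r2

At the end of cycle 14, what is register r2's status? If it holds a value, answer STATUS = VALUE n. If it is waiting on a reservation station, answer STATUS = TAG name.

c1: issue MUL r2<-Mul1 | r0:5,r1:3,r2:Mul1,r3:8,r4:4,r5:6
c2: issue SUB r3<-Add1 | r0:5,r1:3,r2:Mul1,r3:Add1,r4:4,r5:6
c3: issue ADD r0<-Add2 | r0:Add2,r1:3,r2:Mul1,r3:Add1,r4:4,r5:6
c4: issue MUL r0<-Mul2 | r0:Mul2,r1:3,r2:Mul1,r3:Add1,r4:4,r5:6
c5: CDB Add1=-2; stall | r0:Mul2,r1:3,r2:Mul1,r3:-2,r4:4,r5:6
c6: CDB Add2=8; stall | r0:Mul2,r1:3,r2:Mul1,r3:-2,r4:4,r5:6
c7: CDB Mul1=48; issue MUL r5<-Mul1 | r0:Mul2,r1:3,r2:48,r3:-2,r4:4,r5:Mul1
c8: issue ADD r3<-Add1 | r0:Mul2,r1:3,r2:48,r3:Add1,r4:4,r5:Mul1
c9: CDB Mul2=12; issue ADD r2<-Add2 | r0:12,r1:3,r2:Add2,r3:Add1,r4:4,r5:Mul1
c10: issue ADD r3<-Add3 | r0:12,r1:3,r2:Add2,r3:Add3,r4:4,r5:Mul1
c11: CDB Add1=51; issue ADD r0<-Add1 | r0:Add1,r1:3,r2:Add2,r3:Add3,r4:4,r5:Mul1
c12: CDB Mul1=-12 | r0:Add1,r1:3,r2:Add2,r3:Add3,r4:4,r5:-12
c13: CDB Add3=15 | r0:Add1,r1:3,r2:Add2,r3:15,r4:4,r5:-12
c14: - | r0:Add1,r1:3,r2:Add2,r3:15,r4:4,r5:-12

STATUS = TAG Add2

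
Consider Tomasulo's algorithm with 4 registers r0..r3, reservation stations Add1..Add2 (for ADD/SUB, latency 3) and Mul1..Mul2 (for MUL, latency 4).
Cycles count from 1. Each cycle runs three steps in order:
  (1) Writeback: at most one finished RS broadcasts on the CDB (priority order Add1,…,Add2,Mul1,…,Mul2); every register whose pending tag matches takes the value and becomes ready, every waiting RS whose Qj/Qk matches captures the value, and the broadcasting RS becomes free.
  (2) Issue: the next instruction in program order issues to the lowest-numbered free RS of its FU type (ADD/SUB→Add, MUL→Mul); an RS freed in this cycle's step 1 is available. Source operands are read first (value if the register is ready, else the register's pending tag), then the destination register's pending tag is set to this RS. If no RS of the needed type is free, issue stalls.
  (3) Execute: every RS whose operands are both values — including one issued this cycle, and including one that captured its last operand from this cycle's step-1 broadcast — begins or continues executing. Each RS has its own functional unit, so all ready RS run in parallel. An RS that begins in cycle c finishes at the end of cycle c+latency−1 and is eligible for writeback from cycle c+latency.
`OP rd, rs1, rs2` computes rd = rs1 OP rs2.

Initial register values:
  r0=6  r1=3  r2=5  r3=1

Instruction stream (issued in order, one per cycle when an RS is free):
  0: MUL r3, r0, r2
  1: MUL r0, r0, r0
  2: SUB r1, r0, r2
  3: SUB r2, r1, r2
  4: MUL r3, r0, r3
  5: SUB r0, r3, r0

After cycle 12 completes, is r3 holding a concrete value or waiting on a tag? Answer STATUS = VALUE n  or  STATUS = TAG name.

STATUS = VALUE 1080

c1: issue MUL r3<-Mul1 | r0:6,r1:3,r2:5,r3:Mul1
c2: issue MUL r0<-Mul2 | r0:Mul2,r1:3,r2:5,r3:Mul1
c3: issue SUB r1<-Add1 | r0:Mul2,r1:Add1,r2:5,r3:Mul1
c4: issue SUB r2<-Add2 | r0:Mul2,r1:Add1,r2:Add2,r3:Mul1
c5: CDB Mul1=30; issue MUL r3<-Mul1 | r0:Mul2,r1:Add1,r2:Add2,r3:Mul1
c6: CDB Mul2=36; stall | r0:36,r1:Add1,r2:Add2,r3:Mul1
c7: stall | r0:36,r1:Add1,r2:Add2,r3:Mul1
c8: stall | r0:36,r1:Add1,r2:Add2,r3:Mul1
c9: CDB Add1=31; issue SUB r0<-Add1 | r0:Add1,r1:31,r2:Add2,r3:Mul1
c10: CDB Mul1=1080 | r0:Add1,r1:31,r2:Add2,r3:1080
c11: - | r0:Add1,r1:31,r2:Add2,r3:1080
c12: CDB Add2=26 | r0:Add1,r1:31,r2:26,r3:1080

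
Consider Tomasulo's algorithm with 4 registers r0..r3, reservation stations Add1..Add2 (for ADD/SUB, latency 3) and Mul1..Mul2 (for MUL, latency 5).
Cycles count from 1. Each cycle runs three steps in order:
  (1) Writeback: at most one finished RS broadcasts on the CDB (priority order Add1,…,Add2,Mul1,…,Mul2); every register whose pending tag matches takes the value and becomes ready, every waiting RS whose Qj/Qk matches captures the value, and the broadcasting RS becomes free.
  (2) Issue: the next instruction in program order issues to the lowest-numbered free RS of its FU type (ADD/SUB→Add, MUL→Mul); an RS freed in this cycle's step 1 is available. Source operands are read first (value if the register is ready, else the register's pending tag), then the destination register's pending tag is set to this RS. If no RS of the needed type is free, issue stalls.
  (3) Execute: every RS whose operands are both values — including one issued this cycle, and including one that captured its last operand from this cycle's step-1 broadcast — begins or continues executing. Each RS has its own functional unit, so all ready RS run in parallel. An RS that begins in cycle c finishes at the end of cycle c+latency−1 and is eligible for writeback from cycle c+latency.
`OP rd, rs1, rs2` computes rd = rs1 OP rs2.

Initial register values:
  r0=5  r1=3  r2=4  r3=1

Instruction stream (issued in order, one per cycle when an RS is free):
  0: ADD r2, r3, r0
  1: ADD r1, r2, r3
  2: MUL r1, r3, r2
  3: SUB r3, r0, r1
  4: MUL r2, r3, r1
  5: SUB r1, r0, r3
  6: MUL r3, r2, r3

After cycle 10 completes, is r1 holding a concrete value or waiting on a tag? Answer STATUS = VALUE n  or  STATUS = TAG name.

STATUS = TAG Add2

  c1: issue ADD r2<-Add1  regs: r0:5,r1:3,r2:Add1,r3:1
  c2: issue ADD r1<-Add2  regs: r0:5,r1:Add2,r2:Add1,r3:1
  c3: issue MUL r1<-Mul1  regs: r0:5,r1:Mul1,r2:Add1,r3:1
  c4: CDB Add1=6; issue SUB r3<-Add1  regs: r0:5,r1:Mul1,r2:6,r3:Add1
  c5: issue MUL r2<-Mul2  regs: r0:5,r1:Mul1,r2:Mul2,r3:Add1
  c6: stall  regs: r0:5,r1:Mul1,r2:Mul2,r3:Add1
  c7: CDB Add2=7; issue SUB r1<-Add2  regs: r0:5,r1:Add2,r2:Mul2,r3:Add1
  c8: stall  regs: r0:5,r1:Add2,r2:Mul2,r3:Add1
  c9: CDB Mul1=6; issue MUL r3<-Mul1  regs: r0:5,r1:Add2,r2:Mul2,r3:Mul1
  c10: -  regs: r0:5,r1:Add2,r2:Mul2,r3:Mul1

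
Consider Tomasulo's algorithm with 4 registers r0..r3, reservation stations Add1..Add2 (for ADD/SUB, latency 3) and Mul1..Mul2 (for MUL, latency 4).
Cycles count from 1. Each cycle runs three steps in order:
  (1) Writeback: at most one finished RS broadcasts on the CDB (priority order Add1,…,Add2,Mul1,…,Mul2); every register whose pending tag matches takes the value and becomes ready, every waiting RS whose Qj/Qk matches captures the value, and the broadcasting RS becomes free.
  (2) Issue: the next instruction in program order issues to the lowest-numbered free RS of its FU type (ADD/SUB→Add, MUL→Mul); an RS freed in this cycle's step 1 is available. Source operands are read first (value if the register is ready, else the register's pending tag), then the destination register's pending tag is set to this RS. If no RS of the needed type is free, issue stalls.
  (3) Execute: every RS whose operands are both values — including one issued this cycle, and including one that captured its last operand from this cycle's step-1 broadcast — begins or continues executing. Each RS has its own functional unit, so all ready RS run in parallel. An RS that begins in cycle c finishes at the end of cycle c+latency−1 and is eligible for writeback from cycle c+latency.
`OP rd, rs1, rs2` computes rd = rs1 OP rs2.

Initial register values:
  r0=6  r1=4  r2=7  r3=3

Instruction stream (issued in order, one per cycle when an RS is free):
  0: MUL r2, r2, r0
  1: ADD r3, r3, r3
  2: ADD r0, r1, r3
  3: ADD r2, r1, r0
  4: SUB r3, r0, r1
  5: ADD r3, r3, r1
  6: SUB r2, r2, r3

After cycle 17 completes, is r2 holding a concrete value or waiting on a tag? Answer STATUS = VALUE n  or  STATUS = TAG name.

STATUS = TAG Add2

c1: issue MUL r2<-Mul1 | r0:6,r1:4,r2:Mul1,r3:3
c2: issue ADD r3<-Add1 | r0:6,r1:4,r2:Mul1,r3:Add1
c3: issue ADD r0<-Add2 | r0:Add2,r1:4,r2:Mul1,r3:Add1
c4: stall | r0:Add2,r1:4,r2:Mul1,r3:Add1
c5: CDB Add1=6; issue ADD r2<-Add1 | r0:Add2,r1:4,r2:Add1,r3:6
c6: CDB Mul1=42; stall | r0:Add2,r1:4,r2:Add1,r3:6
c7: stall | r0:Add2,r1:4,r2:Add1,r3:6
c8: CDB Add2=10; issue SUB r3<-Add2 | r0:10,r1:4,r2:Add1,r3:Add2
c9: stall | r0:10,r1:4,r2:Add1,r3:Add2
c10: stall | r0:10,r1:4,r2:Add1,r3:Add2
c11: CDB Add1=14; issue ADD r3<-Add1 | r0:10,r1:4,r2:14,r3:Add1
c12: CDB Add2=6; issue SUB r2<-Add2 | r0:10,r1:4,r2:Add2,r3:Add1
c13: - | r0:10,r1:4,r2:Add2,r3:Add1
c14: - | r0:10,r1:4,r2:Add2,r3:Add1
c15: CDB Add1=10 | r0:10,r1:4,r2:Add2,r3:10
c16: - | r0:10,r1:4,r2:Add2,r3:10
c17: - | r0:10,r1:4,r2:Add2,r3:10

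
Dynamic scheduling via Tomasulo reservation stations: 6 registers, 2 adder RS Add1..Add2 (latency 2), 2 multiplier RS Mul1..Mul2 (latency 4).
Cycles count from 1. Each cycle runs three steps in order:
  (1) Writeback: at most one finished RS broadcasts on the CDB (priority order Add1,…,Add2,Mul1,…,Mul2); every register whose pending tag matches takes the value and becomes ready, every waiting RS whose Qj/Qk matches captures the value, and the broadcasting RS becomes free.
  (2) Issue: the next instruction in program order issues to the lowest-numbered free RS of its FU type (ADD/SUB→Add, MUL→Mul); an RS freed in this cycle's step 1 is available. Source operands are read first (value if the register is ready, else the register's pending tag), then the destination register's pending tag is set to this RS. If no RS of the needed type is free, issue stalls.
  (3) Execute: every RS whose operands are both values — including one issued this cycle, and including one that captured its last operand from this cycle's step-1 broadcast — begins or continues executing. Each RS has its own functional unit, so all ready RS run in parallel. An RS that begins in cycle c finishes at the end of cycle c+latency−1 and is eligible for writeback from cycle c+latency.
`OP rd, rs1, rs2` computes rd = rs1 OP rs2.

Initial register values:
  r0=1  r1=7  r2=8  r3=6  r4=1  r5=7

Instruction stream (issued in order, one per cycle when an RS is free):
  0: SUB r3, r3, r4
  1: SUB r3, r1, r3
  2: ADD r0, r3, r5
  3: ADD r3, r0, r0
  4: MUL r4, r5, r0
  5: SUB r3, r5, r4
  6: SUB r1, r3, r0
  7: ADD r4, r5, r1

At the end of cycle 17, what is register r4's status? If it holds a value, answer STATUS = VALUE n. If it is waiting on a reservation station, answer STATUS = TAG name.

  c1: issue SUB r3<-Add1  regs: r0:1,r1:7,r2:8,r3:Add1,r4:1,r5:7
  c2: issue SUB r3<-Add2  regs: r0:1,r1:7,r2:8,r3:Add2,r4:1,r5:7
  c3: CDB Add1=5; issue ADD r0<-Add1  regs: r0:Add1,r1:7,r2:8,r3:Add2,r4:1,r5:7
  c4: stall  regs: r0:Add1,r1:7,r2:8,r3:Add2,r4:1,r5:7
  c5: CDB Add2=2; issue ADD r3<-Add2  regs: r0:Add1,r1:7,r2:8,r3:Add2,r4:1,r5:7
  c6: issue MUL r4<-Mul1  regs: r0:Add1,r1:7,r2:8,r3:Add2,r4:Mul1,r5:7
  c7: CDB Add1=9; issue SUB r3<-Add1  regs: r0:9,r1:7,r2:8,r3:Add1,r4:Mul1,r5:7
  c8: stall  regs: r0:9,r1:7,r2:8,r3:Add1,r4:Mul1,r5:7
  c9: CDB Add2=18; issue SUB r1<-Add2  regs: r0:9,r1:Add2,r2:8,r3:Add1,r4:Mul1,r5:7
  c10: stall  regs: r0:9,r1:Add2,r2:8,r3:Add1,r4:Mul1,r5:7
  c11: CDB Mul1=63; stall  regs: r0:9,r1:Add2,r2:8,r3:Add1,r4:63,r5:7
  c12: stall  regs: r0:9,r1:Add2,r2:8,r3:Add1,r4:63,r5:7
  c13: CDB Add1=-56; issue ADD r4<-Add1  regs: r0:9,r1:Add2,r2:8,r3:-56,r4:Add1,r5:7
  c14: -  regs: r0:9,r1:Add2,r2:8,r3:-56,r4:Add1,r5:7
  c15: CDB Add2=-65  regs: r0:9,r1:-65,r2:8,r3:-56,r4:Add1,r5:7
  c16: -  regs: r0:9,r1:-65,r2:8,r3:-56,r4:Add1,r5:7
  c17: CDB Add1=-58  regs: r0:9,r1:-65,r2:8,r3:-56,r4:-58,r5:7

STATUS = VALUE -58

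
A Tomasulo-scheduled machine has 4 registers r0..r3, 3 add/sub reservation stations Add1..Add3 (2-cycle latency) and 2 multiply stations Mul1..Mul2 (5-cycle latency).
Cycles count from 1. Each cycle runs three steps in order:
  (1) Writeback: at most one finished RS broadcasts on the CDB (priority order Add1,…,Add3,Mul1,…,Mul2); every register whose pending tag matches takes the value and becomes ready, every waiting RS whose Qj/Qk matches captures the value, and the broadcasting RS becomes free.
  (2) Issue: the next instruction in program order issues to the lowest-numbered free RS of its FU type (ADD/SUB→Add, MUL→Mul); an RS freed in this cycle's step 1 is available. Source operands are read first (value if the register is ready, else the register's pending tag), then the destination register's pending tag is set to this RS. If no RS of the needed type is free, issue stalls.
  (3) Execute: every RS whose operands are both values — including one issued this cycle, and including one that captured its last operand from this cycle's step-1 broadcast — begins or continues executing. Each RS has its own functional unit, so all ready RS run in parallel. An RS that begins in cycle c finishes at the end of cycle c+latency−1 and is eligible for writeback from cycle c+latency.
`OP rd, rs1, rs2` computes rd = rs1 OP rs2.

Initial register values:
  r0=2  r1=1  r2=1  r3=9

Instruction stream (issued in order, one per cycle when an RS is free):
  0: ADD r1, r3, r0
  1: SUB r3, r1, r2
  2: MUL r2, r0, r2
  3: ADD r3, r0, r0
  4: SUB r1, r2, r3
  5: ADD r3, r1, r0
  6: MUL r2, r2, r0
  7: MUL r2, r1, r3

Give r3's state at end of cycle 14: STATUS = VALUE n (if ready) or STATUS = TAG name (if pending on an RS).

STATUS = VALUE 0

c1: issue ADD r1<-Add1 | r0:2,r1:Add1,r2:1,r3:9
c2: issue SUB r3<-Add2 | r0:2,r1:Add1,r2:1,r3:Add2
c3: CDB Add1=11; issue MUL r2<-Mul1 | r0:2,r1:11,r2:Mul1,r3:Add2
c4: issue ADD r3<-Add1 | r0:2,r1:11,r2:Mul1,r3:Add1
c5: CDB Add2=10; issue SUB r1<-Add2 | r0:2,r1:Add2,r2:Mul1,r3:Add1
c6: CDB Add1=4; issue ADD r3<-Add1 | r0:2,r1:Add2,r2:Mul1,r3:Add1
c7: issue MUL r2<-Mul2 | r0:2,r1:Add2,r2:Mul2,r3:Add1
c8: CDB Mul1=2; issue MUL r2<-Mul1 | r0:2,r1:Add2,r2:Mul1,r3:Add1
c9: - | r0:2,r1:Add2,r2:Mul1,r3:Add1
c10: CDB Add2=-2 | r0:2,r1:-2,r2:Mul1,r3:Add1
c11: - | r0:2,r1:-2,r2:Mul1,r3:Add1
c12: CDB Add1=0 | r0:2,r1:-2,r2:Mul1,r3:0
c13: CDB Mul2=4 | r0:2,r1:-2,r2:Mul1,r3:0
c14: - | r0:2,r1:-2,r2:Mul1,r3:0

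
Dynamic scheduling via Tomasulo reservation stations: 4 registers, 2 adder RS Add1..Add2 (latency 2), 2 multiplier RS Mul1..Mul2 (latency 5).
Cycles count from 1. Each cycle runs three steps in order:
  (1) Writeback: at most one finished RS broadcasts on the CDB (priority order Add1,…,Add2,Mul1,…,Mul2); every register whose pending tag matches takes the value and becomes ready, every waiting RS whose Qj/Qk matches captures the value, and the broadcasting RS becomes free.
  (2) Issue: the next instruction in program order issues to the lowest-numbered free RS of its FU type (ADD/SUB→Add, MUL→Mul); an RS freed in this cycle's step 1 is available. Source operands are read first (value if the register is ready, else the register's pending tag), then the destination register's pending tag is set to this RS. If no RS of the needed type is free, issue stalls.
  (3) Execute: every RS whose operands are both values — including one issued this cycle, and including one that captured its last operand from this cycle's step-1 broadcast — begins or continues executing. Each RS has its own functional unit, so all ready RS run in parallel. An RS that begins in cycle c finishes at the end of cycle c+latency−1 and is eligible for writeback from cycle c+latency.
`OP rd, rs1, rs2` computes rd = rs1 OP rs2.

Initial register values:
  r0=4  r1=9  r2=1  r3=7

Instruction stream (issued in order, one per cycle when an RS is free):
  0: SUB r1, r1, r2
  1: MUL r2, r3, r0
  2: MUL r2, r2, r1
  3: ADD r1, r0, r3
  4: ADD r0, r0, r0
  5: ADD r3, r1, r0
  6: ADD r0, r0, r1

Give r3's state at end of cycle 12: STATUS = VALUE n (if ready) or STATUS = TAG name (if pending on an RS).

  c1: issue SUB r1<-Add1  regs: r0:4,r1:Add1,r2:1,r3:7
  c2: issue MUL r2<-Mul1  regs: r0:4,r1:Add1,r2:Mul1,r3:7
  c3: CDB Add1=8; issue MUL r2<-Mul2  regs: r0:4,r1:8,r2:Mul2,r3:7
  c4: issue ADD r1<-Add1  regs: r0:4,r1:Add1,r2:Mul2,r3:7
  c5: issue ADD r0<-Add2  regs: r0:Add2,r1:Add1,r2:Mul2,r3:7
  c6: CDB Add1=11; issue ADD r3<-Add1  regs: r0:Add2,r1:11,r2:Mul2,r3:Add1
  c7: CDB Add2=8; issue ADD r0<-Add2  regs: r0:Add2,r1:11,r2:Mul2,r3:Add1
  c8: CDB Mul1=28  regs: r0:Add2,r1:11,r2:Mul2,r3:Add1
  c9: CDB Add1=19  regs: r0:Add2,r1:11,r2:Mul2,r3:19
  c10: CDB Add2=19  regs: r0:19,r1:11,r2:Mul2,r3:19
  c11: -  regs: r0:19,r1:11,r2:Mul2,r3:19
  c12: -  regs: r0:19,r1:11,r2:Mul2,r3:19

STATUS = VALUE 19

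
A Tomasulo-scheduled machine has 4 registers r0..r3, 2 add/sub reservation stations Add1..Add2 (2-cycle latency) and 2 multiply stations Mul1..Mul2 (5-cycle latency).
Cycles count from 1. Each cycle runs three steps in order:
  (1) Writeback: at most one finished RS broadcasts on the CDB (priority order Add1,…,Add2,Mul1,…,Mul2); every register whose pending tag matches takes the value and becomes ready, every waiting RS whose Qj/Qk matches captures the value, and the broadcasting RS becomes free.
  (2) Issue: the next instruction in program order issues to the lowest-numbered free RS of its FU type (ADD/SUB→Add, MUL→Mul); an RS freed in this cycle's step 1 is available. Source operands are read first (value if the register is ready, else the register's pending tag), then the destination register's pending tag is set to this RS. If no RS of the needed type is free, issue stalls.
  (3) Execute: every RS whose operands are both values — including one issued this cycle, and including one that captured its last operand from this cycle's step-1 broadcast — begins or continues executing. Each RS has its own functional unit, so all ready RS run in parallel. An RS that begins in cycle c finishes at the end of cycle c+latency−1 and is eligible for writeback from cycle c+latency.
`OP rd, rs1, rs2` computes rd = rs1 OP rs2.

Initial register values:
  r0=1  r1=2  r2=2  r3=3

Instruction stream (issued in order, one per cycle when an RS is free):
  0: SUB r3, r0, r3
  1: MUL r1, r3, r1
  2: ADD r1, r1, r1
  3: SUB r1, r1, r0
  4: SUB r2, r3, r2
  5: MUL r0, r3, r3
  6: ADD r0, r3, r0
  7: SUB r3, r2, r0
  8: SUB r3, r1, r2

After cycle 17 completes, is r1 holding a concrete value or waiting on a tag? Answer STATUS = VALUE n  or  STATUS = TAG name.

c1: issue SUB r3<-Add1 | r0:1,r1:2,r2:2,r3:Add1
c2: issue MUL r1<-Mul1 | r0:1,r1:Mul1,r2:2,r3:Add1
c3: CDB Add1=-2; issue ADD r1<-Add1 | r0:1,r1:Add1,r2:2,r3:-2
c4: issue SUB r1<-Add2 | r0:1,r1:Add2,r2:2,r3:-2
c5: stall | r0:1,r1:Add2,r2:2,r3:-2
c6: stall | r0:1,r1:Add2,r2:2,r3:-2
c7: stall | r0:1,r1:Add2,r2:2,r3:-2
c8: CDB Mul1=-4; stall | r0:1,r1:Add2,r2:2,r3:-2
c9: stall | r0:1,r1:Add2,r2:2,r3:-2
c10: CDB Add1=-8; issue SUB r2<-Add1 | r0:1,r1:Add2,r2:Add1,r3:-2
c11: issue MUL r0<-Mul1 | r0:Mul1,r1:Add2,r2:Add1,r3:-2
c12: CDB Add1=-4; issue ADD r0<-Add1 | r0:Add1,r1:Add2,r2:-4,r3:-2
c13: CDB Add2=-9; issue SUB r3<-Add2 | r0:Add1,r1:-9,r2:-4,r3:Add2
c14: stall | r0:Add1,r1:-9,r2:-4,r3:Add2
c15: stall | r0:Add1,r1:-9,r2:-4,r3:Add2
c16: CDB Mul1=4; stall | r0:Add1,r1:-9,r2:-4,r3:Add2
c17: stall | r0:Add1,r1:-9,r2:-4,r3:Add2

STATUS = VALUE -9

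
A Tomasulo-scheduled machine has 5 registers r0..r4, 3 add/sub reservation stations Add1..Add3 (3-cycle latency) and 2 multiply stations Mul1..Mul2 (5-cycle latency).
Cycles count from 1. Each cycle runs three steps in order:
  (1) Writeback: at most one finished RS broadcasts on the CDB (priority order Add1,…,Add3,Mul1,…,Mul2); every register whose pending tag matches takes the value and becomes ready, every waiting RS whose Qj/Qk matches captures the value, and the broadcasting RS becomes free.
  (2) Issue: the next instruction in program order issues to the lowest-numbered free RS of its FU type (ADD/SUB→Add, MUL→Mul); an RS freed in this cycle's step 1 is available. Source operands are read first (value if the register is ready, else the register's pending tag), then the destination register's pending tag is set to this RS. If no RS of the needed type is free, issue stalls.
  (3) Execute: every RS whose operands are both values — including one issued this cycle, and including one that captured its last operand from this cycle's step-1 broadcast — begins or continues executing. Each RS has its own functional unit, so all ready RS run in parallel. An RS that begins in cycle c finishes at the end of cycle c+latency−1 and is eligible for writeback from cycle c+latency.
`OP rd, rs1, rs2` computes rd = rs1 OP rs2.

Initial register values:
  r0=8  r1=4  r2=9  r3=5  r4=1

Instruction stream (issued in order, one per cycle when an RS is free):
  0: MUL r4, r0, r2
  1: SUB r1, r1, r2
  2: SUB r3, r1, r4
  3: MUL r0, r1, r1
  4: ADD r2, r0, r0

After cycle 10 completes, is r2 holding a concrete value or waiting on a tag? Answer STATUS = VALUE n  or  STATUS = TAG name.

STATUS = TAG Add1

c1: issue MUL r4<-Mul1 | r0:8,r1:4,r2:9,r3:5,r4:Mul1
c2: issue SUB r1<-Add1 | r0:8,r1:Add1,r2:9,r3:5,r4:Mul1
c3: issue SUB r3<-Add2 | r0:8,r1:Add1,r2:9,r3:Add2,r4:Mul1
c4: issue MUL r0<-Mul2 | r0:Mul2,r1:Add1,r2:9,r3:Add2,r4:Mul1
c5: CDB Add1=-5; issue ADD r2<-Add1 | r0:Mul2,r1:-5,r2:Add1,r3:Add2,r4:Mul1
c6: CDB Mul1=72 | r0:Mul2,r1:-5,r2:Add1,r3:Add2,r4:72
c7: - | r0:Mul2,r1:-5,r2:Add1,r3:Add2,r4:72
c8: - | r0:Mul2,r1:-5,r2:Add1,r3:Add2,r4:72
c9: CDB Add2=-77 | r0:Mul2,r1:-5,r2:Add1,r3:-77,r4:72
c10: CDB Mul2=25 | r0:25,r1:-5,r2:Add1,r3:-77,r4:72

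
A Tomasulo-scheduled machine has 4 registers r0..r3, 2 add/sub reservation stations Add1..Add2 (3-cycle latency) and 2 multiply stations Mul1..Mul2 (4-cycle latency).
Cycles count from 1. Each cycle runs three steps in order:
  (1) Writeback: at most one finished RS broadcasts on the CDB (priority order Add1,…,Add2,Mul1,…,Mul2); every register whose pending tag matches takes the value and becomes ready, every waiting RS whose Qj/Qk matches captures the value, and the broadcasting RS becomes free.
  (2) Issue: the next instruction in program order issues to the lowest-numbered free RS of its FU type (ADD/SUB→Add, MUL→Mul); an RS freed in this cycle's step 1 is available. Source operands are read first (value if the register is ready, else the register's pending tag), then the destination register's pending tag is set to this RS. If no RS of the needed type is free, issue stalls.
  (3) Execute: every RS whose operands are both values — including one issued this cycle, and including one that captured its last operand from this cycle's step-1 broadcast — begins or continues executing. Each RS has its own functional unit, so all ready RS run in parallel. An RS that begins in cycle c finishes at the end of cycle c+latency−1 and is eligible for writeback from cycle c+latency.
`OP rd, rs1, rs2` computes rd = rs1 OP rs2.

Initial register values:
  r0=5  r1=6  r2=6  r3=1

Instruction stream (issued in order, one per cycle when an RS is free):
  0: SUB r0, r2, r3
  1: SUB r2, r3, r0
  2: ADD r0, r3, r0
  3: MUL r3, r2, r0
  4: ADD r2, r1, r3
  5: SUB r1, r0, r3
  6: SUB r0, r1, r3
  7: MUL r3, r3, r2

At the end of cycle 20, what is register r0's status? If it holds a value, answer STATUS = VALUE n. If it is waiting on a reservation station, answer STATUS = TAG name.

STATUS = VALUE 54

  c1: issue SUB r0<-Add1  regs: r0:Add1,r1:6,r2:6,r3:1
  c2: issue SUB r2<-Add2  regs: r0:Add1,r1:6,r2:Add2,r3:1
  c3: stall  regs: r0:Add1,r1:6,r2:Add2,r3:1
  c4: CDB Add1=5; issue ADD r0<-Add1  regs: r0:Add1,r1:6,r2:Add2,r3:1
  c5: issue MUL r3<-Mul1  regs: r0:Add1,r1:6,r2:Add2,r3:Mul1
  c6: stall  regs: r0:Add1,r1:6,r2:Add2,r3:Mul1
  c7: CDB Add1=6; issue ADD r2<-Add1  regs: r0:6,r1:6,r2:Add1,r3:Mul1
  c8: CDB Add2=-4; issue SUB r1<-Add2  regs: r0:6,r1:Add2,r2:Add1,r3:Mul1
  c9: stall  regs: r0:6,r1:Add2,r2:Add1,r3:Mul1
  c10: stall  regs: r0:6,r1:Add2,r2:Add1,r3:Mul1
  c11: stall  regs: r0:6,r1:Add2,r2:Add1,r3:Mul1
  c12: CDB Mul1=-24; stall  regs: r0:6,r1:Add2,r2:Add1,r3:-24
  c13: stall  regs: r0:6,r1:Add2,r2:Add1,r3:-24
  c14: stall  regs: r0:6,r1:Add2,r2:Add1,r3:-24
  c15: CDB Add1=-18; issue SUB r0<-Add1  regs: r0:Add1,r1:Add2,r2:-18,r3:-24
  c16: CDB Add2=30; issue MUL r3<-Mul1  regs: r0:Add1,r1:30,r2:-18,r3:Mul1
  c17: -  regs: r0:Add1,r1:30,r2:-18,r3:Mul1
  c18: -  regs: r0:Add1,r1:30,r2:-18,r3:Mul1
  c19: CDB Add1=54  regs: r0:54,r1:30,r2:-18,r3:Mul1
  c20: CDB Mul1=432  regs: r0:54,r1:30,r2:-18,r3:432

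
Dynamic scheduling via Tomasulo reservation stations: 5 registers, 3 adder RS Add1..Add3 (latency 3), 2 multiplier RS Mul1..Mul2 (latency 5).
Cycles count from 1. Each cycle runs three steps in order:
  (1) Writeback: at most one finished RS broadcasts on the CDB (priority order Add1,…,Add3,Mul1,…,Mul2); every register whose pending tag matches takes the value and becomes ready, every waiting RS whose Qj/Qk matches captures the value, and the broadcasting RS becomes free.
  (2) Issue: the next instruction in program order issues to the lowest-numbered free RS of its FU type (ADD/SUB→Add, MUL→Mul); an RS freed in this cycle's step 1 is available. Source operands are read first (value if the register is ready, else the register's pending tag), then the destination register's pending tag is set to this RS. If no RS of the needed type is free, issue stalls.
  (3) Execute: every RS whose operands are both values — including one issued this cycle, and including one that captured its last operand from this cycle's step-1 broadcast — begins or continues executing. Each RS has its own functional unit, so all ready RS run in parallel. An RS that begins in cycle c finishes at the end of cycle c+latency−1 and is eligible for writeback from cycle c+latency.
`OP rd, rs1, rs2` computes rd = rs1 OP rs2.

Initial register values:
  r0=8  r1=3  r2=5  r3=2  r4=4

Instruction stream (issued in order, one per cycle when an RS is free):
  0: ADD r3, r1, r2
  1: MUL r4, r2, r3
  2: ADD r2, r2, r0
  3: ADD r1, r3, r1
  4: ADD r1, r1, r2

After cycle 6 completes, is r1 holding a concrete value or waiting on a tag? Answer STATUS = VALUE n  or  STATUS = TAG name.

STATUS = TAG Add3

c1: issue ADD r3<-Add1 | r0:8,r1:3,r2:5,r3:Add1,r4:4
c2: issue MUL r4<-Mul1 | r0:8,r1:3,r2:5,r3:Add1,r4:Mul1
c3: issue ADD r2<-Add2 | r0:8,r1:3,r2:Add2,r3:Add1,r4:Mul1
c4: CDB Add1=8; issue ADD r1<-Add1 | r0:8,r1:Add1,r2:Add2,r3:8,r4:Mul1
c5: issue ADD r1<-Add3 | r0:8,r1:Add3,r2:Add2,r3:8,r4:Mul1
c6: CDB Add2=13 | r0:8,r1:Add3,r2:13,r3:8,r4:Mul1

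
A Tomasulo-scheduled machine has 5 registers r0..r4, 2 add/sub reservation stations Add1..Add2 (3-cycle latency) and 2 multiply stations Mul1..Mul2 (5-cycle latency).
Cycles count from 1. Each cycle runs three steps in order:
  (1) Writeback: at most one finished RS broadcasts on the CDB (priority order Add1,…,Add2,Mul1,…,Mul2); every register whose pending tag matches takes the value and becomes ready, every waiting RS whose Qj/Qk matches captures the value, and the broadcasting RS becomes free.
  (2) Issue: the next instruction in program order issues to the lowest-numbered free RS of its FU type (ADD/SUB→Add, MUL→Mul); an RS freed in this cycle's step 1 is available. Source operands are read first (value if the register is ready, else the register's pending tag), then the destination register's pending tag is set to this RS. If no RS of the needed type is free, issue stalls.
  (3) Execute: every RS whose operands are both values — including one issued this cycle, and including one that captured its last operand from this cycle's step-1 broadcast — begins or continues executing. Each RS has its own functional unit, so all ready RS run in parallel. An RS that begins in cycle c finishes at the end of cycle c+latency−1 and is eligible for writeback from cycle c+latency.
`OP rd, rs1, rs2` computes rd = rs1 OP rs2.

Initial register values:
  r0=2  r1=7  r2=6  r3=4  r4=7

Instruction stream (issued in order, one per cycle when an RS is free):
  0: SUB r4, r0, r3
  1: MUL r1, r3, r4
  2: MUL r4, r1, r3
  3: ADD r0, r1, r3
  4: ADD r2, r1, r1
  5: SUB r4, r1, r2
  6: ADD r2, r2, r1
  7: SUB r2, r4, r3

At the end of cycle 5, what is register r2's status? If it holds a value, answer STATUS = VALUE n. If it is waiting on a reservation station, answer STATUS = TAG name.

STATUS = TAG Add2

  c1: issue SUB r4<-Add1  regs: r0:2,r1:7,r2:6,r3:4,r4:Add1
  c2: issue MUL r1<-Mul1  regs: r0:2,r1:Mul1,r2:6,r3:4,r4:Add1
  c3: issue MUL r4<-Mul2  regs: r0:2,r1:Mul1,r2:6,r3:4,r4:Mul2
  c4: CDB Add1=-2; issue ADD r0<-Add1  regs: r0:Add1,r1:Mul1,r2:6,r3:4,r4:Mul2
  c5: issue ADD r2<-Add2  regs: r0:Add1,r1:Mul1,r2:Add2,r3:4,r4:Mul2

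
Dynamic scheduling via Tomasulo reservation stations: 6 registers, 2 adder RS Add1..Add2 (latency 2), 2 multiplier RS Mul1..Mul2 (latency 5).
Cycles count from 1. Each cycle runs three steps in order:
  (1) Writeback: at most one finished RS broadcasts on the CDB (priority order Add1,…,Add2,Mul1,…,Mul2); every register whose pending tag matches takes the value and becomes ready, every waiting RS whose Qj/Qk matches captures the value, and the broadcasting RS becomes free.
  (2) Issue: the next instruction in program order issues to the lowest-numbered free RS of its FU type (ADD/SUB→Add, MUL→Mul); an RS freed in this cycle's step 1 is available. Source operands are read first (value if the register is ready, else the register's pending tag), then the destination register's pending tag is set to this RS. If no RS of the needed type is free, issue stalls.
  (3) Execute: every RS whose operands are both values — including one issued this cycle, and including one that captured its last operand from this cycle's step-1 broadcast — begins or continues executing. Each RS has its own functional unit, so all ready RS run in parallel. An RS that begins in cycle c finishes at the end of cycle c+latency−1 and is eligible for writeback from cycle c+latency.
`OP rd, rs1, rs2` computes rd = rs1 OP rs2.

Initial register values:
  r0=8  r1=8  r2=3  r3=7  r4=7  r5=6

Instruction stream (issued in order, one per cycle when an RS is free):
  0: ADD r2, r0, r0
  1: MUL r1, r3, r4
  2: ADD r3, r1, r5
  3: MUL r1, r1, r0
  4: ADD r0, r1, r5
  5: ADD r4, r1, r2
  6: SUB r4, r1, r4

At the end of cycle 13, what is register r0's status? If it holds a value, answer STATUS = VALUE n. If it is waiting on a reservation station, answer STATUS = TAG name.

  c1: issue ADD r2<-Add1  regs: r0:8,r1:8,r2:Add1,r3:7,r4:7,r5:6
  c2: issue MUL r1<-Mul1  regs: r0:8,r1:Mul1,r2:Add1,r3:7,r4:7,r5:6
  c3: CDB Add1=16; issue ADD r3<-Add1  regs: r0:8,r1:Mul1,r2:16,r3:Add1,r4:7,r5:6
  c4: issue MUL r1<-Mul2  regs: r0:8,r1:Mul2,r2:16,r3:Add1,r4:7,r5:6
  c5: issue ADD r0<-Add2  regs: r0:Add2,r1:Mul2,r2:16,r3:Add1,r4:7,r5:6
  c6: stall  regs: r0:Add2,r1:Mul2,r2:16,r3:Add1,r4:7,r5:6
  c7: CDB Mul1=49; stall  regs: r0:Add2,r1:Mul2,r2:16,r3:Add1,r4:7,r5:6
  c8: stall  regs: r0:Add2,r1:Mul2,r2:16,r3:Add1,r4:7,r5:6
  c9: CDB Add1=55; issue ADD r4<-Add1  regs: r0:Add2,r1:Mul2,r2:16,r3:55,r4:Add1,r5:6
  c10: stall  regs: r0:Add2,r1:Mul2,r2:16,r3:55,r4:Add1,r5:6
  c11: stall  regs: r0:Add2,r1:Mul2,r2:16,r3:55,r4:Add1,r5:6
  c12: CDB Mul2=392; stall  regs: r0:Add2,r1:392,r2:16,r3:55,r4:Add1,r5:6
  c13: stall  regs: r0:Add2,r1:392,r2:16,r3:55,r4:Add1,r5:6

STATUS = TAG Add2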